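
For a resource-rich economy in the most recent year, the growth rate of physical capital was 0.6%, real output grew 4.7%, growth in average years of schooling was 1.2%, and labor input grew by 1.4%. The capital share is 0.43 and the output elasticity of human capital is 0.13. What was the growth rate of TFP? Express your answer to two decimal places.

TFP grew 3.67%.

Labor's share = 1 − 0.43 − 0.13 = 0.44.
Physical capital: 0.43 × 0.6 = 0.258 pp.
Average years of schooling: 0.13 × 1.2 = 0.156 pp.
Labor input: 0.44 × 1.4 = 0.616 pp.
TFP growth = 4.7 − 1.03 = 3.67%.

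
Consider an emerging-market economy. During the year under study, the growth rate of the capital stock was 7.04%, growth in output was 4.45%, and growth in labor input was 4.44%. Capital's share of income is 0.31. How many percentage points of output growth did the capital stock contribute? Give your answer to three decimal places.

Contribution = share × growth = 0.31 × 7.04 = 2.1824 pp.

2.182 percentage points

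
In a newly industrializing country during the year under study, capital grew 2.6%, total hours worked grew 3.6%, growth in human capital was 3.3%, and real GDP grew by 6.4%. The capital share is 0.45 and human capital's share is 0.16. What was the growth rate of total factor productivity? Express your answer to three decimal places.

Labor's share = 1 − 0.45 − 0.16 = 0.39.
Capital: 0.45 × 2.6 = 1.17 pp.
Human capital: 0.16 × 3.3 = 0.528 pp.
Total hours worked: 0.39 × 3.6 = 1.404 pp.
TFP growth = 6.4 − 3.102 = 3.298%.

Total factor productivity grew 3.298%.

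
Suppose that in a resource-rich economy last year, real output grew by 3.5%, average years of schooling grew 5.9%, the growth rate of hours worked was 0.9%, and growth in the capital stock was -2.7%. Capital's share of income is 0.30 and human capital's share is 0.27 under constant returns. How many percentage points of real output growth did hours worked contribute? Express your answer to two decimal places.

Labor's share = 1 − 0.3 − 0.27 = 0.43.
Contribution = share × growth = 0.43 × 0.9 = 0.387 pp.

0.39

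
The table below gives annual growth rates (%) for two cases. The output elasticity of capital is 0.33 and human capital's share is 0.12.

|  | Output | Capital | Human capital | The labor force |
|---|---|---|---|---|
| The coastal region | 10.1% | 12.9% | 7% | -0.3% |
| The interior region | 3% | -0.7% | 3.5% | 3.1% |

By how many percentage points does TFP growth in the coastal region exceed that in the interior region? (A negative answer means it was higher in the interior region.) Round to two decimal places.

Labor's share = 1 − 0.33 − 0.12 = 0.55.
The coastal region: TFP = 10.1 − 4.257 − 0.84 + 0.165 = 5.168%.
The interior region: TFP = 3 + 0.231 − 0.42 − 1.705 = 1.106%.
Difference = 5.168 − (1.106) = 4.062 pp.

4.06 percentage points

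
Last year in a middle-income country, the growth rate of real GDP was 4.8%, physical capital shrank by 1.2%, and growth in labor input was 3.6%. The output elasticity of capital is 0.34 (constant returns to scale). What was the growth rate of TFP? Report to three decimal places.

Labor's share = 1 − 0.34 = 0.66.
Physical capital: 0.34 × (-1.2) = -0.408 pp.
Labor input: 0.66 × 3.6 = 2.376 pp.
TFP growth = 4.8 − 1.968 = 2.832%.

2.832%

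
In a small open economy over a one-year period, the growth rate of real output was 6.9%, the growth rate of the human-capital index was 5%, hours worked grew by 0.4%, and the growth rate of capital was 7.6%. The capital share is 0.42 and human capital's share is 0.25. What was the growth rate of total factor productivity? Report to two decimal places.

2.33%

Labor's share = 1 − 0.42 − 0.25 = 0.33.
Capital: 0.42 × 7.6 = 3.192 pp.
The human-capital index: 0.25 × 5 = 1.25 pp.
Hours worked: 0.33 × 0.4 = 0.132 pp.
TFP growth = 6.9 − 4.574 = 2.326%.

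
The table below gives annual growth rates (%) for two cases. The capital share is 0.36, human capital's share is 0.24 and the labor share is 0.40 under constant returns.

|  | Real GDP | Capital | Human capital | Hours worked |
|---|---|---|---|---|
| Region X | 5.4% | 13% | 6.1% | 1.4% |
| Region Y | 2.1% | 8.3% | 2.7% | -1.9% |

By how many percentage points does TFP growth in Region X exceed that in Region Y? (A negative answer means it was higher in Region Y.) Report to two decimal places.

-0.53 percentage points

Labor's share = 1 − 0.36 − 0.24 = 0.4.
Region X: TFP = 5.4 − 4.68 − 1.464 − 0.56 = -1.304%.
Region Y: TFP = 2.1 − 2.988 − 0.648 + 0.76 = -0.776%.
Difference = -1.304 − (-0.776) = -0.528 pp.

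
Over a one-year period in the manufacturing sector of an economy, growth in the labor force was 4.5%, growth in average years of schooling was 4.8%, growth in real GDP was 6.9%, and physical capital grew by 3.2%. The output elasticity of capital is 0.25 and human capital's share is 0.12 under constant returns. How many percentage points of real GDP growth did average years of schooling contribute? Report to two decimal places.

0.58 pp

Contribution = share × growth = 0.12 × 4.8 = 0.576 pp.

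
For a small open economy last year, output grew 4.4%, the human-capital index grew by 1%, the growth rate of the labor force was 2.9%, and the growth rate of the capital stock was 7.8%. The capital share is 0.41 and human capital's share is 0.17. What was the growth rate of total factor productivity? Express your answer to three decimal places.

Labor's share = 1 − 0.41 − 0.17 = 0.42.
The capital stock: 0.41 × 7.8 = 3.198 pp.
The human-capital index: 0.17 × 1 = 0.17 pp.
The labor force: 0.42 × 2.9 = 1.218 pp.
TFP growth = 4.4 − 4.586 = -0.186%.

-0.186%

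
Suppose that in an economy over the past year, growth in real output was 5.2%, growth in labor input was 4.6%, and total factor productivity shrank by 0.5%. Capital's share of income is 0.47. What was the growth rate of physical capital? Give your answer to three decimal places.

6.940%

Labor's share = 1 − 0.47 = 0.53.
gY = gA + 0.53×4.6 + 0.47×g.
0.47×g = 5.2 + 0.5 − 2.438 = 3.262.
g = 3.262 / 0.47 = 6.94043%.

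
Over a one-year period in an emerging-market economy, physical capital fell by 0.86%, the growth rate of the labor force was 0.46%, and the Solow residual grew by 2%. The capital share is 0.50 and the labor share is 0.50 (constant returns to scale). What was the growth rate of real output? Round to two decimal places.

Labor's share = 1 − 0.5 = 0.5.
Physical capital: 0.5 × (-0.86) = -0.43 pp.
The labor force: 0.5 × 0.46 = 0.23 pp.
Output growth = 2 + (-0.2) = 1.8%.

1.80%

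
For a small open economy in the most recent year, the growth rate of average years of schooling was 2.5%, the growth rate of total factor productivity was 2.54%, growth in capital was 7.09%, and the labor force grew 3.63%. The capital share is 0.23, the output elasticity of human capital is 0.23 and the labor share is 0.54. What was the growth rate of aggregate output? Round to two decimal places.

Labor's share = 1 − 0.23 − 0.23 = 0.54.
Capital: 0.23 × 7.09 = 1.6307 pp.
Average years of schooling: 0.23 × 2.5 = 0.575 pp.
The labor force: 0.54 × 3.63 = 1.9602 pp.
Output growth = 2.54 + 4.1659 = 6.7059%.

6.71%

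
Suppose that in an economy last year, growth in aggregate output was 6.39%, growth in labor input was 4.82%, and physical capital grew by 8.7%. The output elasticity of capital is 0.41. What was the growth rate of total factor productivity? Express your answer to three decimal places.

Labor's share = 1 − 0.41 = 0.59.
Physical capital: 0.41 × 8.7 = 3.567 pp.
Labor input: 0.59 × 4.82 = 2.8438 pp.
TFP growth = 6.39 − 6.4108 = -0.0208%.

-0.021%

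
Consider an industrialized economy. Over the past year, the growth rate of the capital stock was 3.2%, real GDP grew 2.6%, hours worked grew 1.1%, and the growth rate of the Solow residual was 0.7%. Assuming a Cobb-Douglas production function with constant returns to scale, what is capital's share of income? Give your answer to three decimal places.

Capital's share of income is 0.381.

gY = gA + α·gK + (1−α)·gL, so gY − gA − gL = α(gK − gL).
2.6 − 0.7 − 1.1 = α × (3.2 − 1.1).
0.8 = 2.1 α, so α = 0.38095.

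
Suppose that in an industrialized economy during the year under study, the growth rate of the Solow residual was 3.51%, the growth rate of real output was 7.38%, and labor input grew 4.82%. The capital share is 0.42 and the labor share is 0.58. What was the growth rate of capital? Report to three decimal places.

Labor's share = 1 − 0.42 = 0.58.
gY = gA + 0.58×4.82 + 0.42×g.
0.42×g = 7.38 − 3.51 − 2.7956 = 1.0744.
g = 1.0744 / 0.42 = 2.5581%.

2.558%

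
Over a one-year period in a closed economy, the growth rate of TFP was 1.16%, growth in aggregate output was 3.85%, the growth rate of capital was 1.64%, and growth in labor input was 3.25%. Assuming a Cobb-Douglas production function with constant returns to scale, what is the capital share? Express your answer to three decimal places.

gY = gA + α·gK + (1−α)·gL, so gY − gA − gL = α(gK − gL).
3.85 − 1.16 − 3.25 = α × (1.64 − 3.25).
-0.56 = -1.61 α, so α = 0.34783.

0.348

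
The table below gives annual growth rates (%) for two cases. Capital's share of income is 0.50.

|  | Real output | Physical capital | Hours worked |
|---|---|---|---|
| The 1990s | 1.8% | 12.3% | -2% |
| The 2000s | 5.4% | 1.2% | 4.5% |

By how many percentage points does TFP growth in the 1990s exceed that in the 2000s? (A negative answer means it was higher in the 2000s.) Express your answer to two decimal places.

Labor's share = 1 − 0.5 = 0.5.
The 1990s: TFP = 1.8 − 6.15 + 1 = -3.35%.
The 2000s: TFP = 5.4 − 0.6 − 2.25 = 2.55%.
Difference = -3.35 − (2.55) = -5.9 pp.

-5.90 percentage points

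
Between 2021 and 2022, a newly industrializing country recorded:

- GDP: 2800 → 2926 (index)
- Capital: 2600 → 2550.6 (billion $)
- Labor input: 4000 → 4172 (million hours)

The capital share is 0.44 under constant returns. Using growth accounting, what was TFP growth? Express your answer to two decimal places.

GDP growth = (2926 − 2800) / 2800 = 4.5%.
Capital growth = (2550.6 − 2600) / 2600 = -1.9%.
Labor input growth = (4172 − 4000) / 4000 = 4.3%.
Labor's share = 1 − 0.44 = 0.56.
Capital: 0.44 × (-1.9) = -0.836 pp.
Labor input: 0.56 × 4.3 = 2.408 pp.
TFP growth = 4.5 − 1.572 = 2.928%.

TFP growth was 2.93%.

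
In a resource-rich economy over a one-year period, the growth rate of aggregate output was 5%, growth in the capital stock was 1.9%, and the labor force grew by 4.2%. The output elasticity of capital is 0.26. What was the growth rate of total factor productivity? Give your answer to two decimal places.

1.40%

Labor's share = 1 − 0.26 = 0.74.
The capital stock: 0.26 × 1.9 = 0.494 pp.
The labor force: 0.74 × 4.2 = 3.108 pp.
TFP growth = 5 − 3.602 = 1.398%.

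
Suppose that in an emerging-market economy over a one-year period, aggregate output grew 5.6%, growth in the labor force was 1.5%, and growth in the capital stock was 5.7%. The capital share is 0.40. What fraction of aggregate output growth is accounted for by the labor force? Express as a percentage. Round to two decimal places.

The labor force accounted for 16.07% of growth.

Labor's share = 1 − 0.4 = 0.6.
The labor force contributed 0.6 × 1.5 = 0.9 pp.
Share of growth = 0.9 / 5.6 × 100 = 16.0714%.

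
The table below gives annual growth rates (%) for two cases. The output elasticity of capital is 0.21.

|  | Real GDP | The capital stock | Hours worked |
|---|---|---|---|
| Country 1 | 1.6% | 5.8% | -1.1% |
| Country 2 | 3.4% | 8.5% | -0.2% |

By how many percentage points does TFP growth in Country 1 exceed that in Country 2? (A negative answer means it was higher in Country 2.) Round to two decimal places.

Labor's share = 1 − 0.21 = 0.79.
Country 1: TFP = 1.6 − 1.218 + 0.869 = 1.251%.
Country 2: TFP = 3.4 − 1.785 + 0.158 = 1.773%.
Difference = 1.251 − (1.773) = -0.522 pp.

-0.52 percentage points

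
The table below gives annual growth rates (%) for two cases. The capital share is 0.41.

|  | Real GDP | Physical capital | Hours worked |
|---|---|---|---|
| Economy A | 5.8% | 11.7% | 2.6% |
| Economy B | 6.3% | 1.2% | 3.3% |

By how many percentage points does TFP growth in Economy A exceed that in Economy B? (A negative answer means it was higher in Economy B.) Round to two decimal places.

-4.39 percentage points

Labor's share = 1 − 0.41 = 0.59.
Economy A: TFP = 5.8 − 4.797 − 1.534 = -0.531%.
Economy B: TFP = 6.3 − 0.492 − 1.947 = 3.861%.
Difference = -0.531 − (3.861) = -4.392 pp.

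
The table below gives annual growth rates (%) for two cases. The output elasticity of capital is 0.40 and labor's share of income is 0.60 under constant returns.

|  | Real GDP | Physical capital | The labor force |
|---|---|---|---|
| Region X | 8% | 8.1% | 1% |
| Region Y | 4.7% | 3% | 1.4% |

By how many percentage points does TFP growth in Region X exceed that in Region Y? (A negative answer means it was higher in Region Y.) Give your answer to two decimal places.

1.50 percentage points

Labor's share = 1 − 0.4 = 0.6.
Region X: TFP = 8 − 3.24 − 0.6 = 4.16%.
Region Y: TFP = 4.7 − 1.2 − 0.84 = 2.66%.
Difference = 4.16 − (2.66) = 1.5 pp.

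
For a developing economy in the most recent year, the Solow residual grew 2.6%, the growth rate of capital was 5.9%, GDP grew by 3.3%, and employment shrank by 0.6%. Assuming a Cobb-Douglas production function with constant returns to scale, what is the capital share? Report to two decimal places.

gY = gA + α·gK + (1−α)·gL, so gY − gA − gL = α(gK − gL).
3.3 − 2.6 + 0.6 = α × (5.9 − (-0.6)).
1.3 = 6.5 α, so α = 0.2.

The capital share is 0.20.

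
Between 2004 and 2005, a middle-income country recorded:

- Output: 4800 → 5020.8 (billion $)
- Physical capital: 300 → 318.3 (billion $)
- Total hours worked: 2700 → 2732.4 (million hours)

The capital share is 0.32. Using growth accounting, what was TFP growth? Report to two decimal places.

Output growth = (5020.8 − 4800) / 4800 = 4.6%.
Physical capital growth = (318.3 − 300) / 300 = 6.1%.
Total hours worked growth = (2732.4 − 2700) / 2700 = 1.2%.
Labor's share = 1 − 0.32 = 0.68.
Physical capital: 0.32 × 6.1 = 1.952 pp.
Total hours worked: 0.68 × 1.2 = 0.816 pp.
TFP growth = 4.6 − 2.768 = 1.832%.

1.83%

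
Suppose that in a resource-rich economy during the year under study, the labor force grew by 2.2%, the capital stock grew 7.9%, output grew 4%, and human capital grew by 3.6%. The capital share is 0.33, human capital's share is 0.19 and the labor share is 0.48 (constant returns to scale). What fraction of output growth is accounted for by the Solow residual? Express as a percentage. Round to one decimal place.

Labor's share = 1 − 0.33 − 0.19 = 0.48.
The capital stock: 0.33 × 7.9 = 2.607 pp.
Human capital: 0.19 × 3.6 = 0.684 pp.
The labor force: 0.48 × 2.2 = 1.056 pp.
TFP growth = 4 − 4.347 = -0.347%.
TFP share of growth = -0.347 / 4 × 100 = -8.675%.

The Solow residual accounted for -8.7% of growth.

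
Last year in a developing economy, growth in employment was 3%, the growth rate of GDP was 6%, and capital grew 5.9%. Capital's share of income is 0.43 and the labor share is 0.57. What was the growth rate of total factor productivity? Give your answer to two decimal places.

Total factor productivity grew 1.75%.

Labor's share = 1 − 0.43 = 0.57.
Capital: 0.43 × 5.9 = 2.537 pp.
Employment: 0.57 × 3 = 1.71 pp.
TFP growth = 6 − 4.247 = 1.753%.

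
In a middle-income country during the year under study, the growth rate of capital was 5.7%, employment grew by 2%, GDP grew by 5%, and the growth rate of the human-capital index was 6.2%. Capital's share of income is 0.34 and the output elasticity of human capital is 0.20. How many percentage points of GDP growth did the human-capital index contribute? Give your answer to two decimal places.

1.24 pp

Contribution = share × growth = 0.2 × 6.2 = 1.24 pp.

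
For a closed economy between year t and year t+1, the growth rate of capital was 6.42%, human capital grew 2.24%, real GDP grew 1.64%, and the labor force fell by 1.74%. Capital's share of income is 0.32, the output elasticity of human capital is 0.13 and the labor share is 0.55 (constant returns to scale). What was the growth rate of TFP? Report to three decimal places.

Labor's share = 1 − 0.32 − 0.13 = 0.55.
Capital: 0.32 × 6.42 = 2.0544 pp.
Human capital: 0.13 × 2.24 = 0.2912 pp.
The labor force: 0.55 × (-1.74) = -0.957 pp.
TFP growth = 1.64 − 1.3886 = 0.2514%.

TFP growth was 0.251%.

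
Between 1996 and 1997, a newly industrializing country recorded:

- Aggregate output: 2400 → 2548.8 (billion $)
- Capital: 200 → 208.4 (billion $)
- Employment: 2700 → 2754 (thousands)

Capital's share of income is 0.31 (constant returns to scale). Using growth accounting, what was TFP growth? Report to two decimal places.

Aggregate output growth = (2548.8 − 2400) / 2400 = 6.2%.
Capital growth = (208.4 − 200) / 200 = 4.2%.
Employment growth = (2754 − 2700) / 2700 = 2%.
Labor's share = 1 − 0.31 = 0.69.
Capital: 0.31 × 4.2 = 1.302 pp.
Employment: 0.69 × 2 = 1.38 pp.
TFP growth = 6.2 − 2.682 = 3.518%.

3.52%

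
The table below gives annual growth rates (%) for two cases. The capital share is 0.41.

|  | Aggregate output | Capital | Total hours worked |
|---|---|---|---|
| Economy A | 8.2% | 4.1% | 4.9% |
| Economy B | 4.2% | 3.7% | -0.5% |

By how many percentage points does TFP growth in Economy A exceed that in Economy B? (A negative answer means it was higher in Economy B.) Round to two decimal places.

0.65 percentage points

Labor's share = 1 − 0.41 = 0.59.
Economy A: TFP = 8.2 − 1.681 − 2.891 = 3.628%.
Economy B: TFP = 4.2 − 1.517 + 0.295 = 2.978%.
Difference = 3.628 − (2.978) = 0.65 pp.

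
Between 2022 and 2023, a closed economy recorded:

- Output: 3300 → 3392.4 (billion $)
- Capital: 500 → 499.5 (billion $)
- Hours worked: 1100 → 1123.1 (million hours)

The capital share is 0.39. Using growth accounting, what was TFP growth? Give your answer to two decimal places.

Output growth = (3392.4 − 3300) / 3300 = 2.8%.
Capital growth = (499.5 − 500) / 500 = -0.1%.
Hours worked growth = (1123.1 − 1100) / 1100 = 2.1%.
Labor's share = 1 − 0.39 = 0.61.
Capital: 0.39 × (-0.1) = -0.039 pp.
Hours worked: 0.61 × 2.1 = 1.281 pp.
TFP growth = 2.8 − 1.242 = 1.558%.

TFP growth was 1.56%.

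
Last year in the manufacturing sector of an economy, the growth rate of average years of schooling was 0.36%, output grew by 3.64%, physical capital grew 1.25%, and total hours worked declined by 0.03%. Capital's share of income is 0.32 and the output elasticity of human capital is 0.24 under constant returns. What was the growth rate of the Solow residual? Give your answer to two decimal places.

The Solow residual grew 3.17%.

Labor's share = 1 − 0.32 − 0.24 = 0.44.
Physical capital: 0.32 × 1.25 = 0.4 pp.
Average years of schooling: 0.24 × 0.36 = 0.0864 pp.
Total hours worked: 0.44 × (-0.03) = -0.0132 pp.
TFP growth = 3.64 − 0.4732 = 3.1668%.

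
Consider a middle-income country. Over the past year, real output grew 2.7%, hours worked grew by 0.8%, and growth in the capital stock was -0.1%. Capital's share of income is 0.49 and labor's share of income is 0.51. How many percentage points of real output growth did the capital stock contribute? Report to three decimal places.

-0.049 percentage points

Contribution = share × growth = 0.49 × (-0.1) = -0.049 pp.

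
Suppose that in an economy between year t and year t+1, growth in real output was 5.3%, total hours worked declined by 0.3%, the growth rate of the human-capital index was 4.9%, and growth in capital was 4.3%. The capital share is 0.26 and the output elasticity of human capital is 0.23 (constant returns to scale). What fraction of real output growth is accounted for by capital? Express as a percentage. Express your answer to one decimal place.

21.1%

Capital contributed 0.26 × 4.3 = 1.118 pp.
Share of growth = 1.118 / 5.3 × 100 = 21.094%.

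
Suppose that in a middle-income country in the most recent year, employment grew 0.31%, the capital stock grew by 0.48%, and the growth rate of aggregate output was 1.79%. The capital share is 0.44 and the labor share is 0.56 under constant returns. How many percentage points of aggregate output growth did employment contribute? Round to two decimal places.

Labor's share = 1 − 0.44 = 0.56.
Contribution = share × growth = 0.56 × 0.31 = 0.1736 pp.

0.17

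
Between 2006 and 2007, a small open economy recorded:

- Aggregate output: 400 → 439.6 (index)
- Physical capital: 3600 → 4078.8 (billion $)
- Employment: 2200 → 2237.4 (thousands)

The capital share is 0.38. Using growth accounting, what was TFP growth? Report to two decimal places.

Aggregate output growth = (439.6 − 400) / 400 = 9.9%.
Physical capital growth = (4078.8 − 3600) / 3600 = 13.3%.
Employment growth = (2237.4 − 2200) / 2200 = 1.7%.
Labor's share = 1 − 0.38 = 0.62.
Physical capital: 0.38 × 13.3 = 5.054 pp.
Employment: 0.62 × 1.7 = 1.054 pp.
TFP growth = 9.9 − 6.108 = 3.792%.

TFP growth was 3.79%.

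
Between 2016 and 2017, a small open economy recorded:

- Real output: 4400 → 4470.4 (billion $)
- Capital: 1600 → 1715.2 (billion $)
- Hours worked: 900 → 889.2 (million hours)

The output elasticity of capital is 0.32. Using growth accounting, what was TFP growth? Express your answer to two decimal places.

0.11%

Real output growth = (4470.4 − 4400) / 4400 = 1.6%.
Capital growth = (1715.2 − 1600) / 1600 = 7.2%.
Hours worked growth = (889.2 − 900) / 900 = -1.2%.
Labor's share = 1 − 0.32 = 0.68.
Capital: 0.32 × 7.2 = 2.304 pp.
Hours worked: 0.68 × (-1.2) = -0.816 pp.
TFP growth = 1.6 − 1.488 = 0.112%.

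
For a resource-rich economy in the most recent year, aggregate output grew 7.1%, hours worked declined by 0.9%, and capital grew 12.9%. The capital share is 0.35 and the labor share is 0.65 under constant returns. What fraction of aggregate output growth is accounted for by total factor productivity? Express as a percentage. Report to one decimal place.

44.6%

Labor's share = 1 − 0.35 = 0.65.
Capital: 0.35 × 12.9 = 4.515 pp.
Hours worked: 0.65 × (-0.9) = -0.585 pp.
TFP growth = 7.1 − 3.93 = 3.17%.
TFP share of growth = 3.17 / 7.1 × 100 = 44.648%.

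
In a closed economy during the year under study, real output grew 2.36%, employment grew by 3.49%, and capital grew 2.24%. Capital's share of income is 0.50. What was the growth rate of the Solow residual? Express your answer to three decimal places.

-0.505%

Labor's share = 1 − 0.5 = 0.5.
Capital: 0.5 × 2.24 = 1.12 pp.
Employment: 0.5 × 3.49 = 1.745 pp.
TFP growth = 2.36 − 2.865 = -0.505%.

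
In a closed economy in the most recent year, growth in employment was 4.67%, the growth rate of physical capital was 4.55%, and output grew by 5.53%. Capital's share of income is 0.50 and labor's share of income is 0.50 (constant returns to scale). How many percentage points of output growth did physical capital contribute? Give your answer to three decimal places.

2.275 pp

Contribution = share × growth = 0.5 × 4.55 = 2.275 pp.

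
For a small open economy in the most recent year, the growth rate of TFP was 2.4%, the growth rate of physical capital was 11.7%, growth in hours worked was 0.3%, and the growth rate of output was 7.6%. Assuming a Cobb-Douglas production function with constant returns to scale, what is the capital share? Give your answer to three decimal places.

gY = gA + α·gK + (1−α)·gL, so gY − gA − gL = α(gK − gL).
7.6 − 2.4 − 0.3 = α × (11.7 − 0.3).
4.9 = 11.4 α, so α = 0.42982.

The capital share is 0.430.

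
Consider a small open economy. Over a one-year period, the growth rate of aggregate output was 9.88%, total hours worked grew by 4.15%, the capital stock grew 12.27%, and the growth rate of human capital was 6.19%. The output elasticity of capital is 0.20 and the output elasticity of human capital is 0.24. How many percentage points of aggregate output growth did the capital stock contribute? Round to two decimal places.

Contribution = share × growth = 0.2 × 12.27 = 2.454 pp.

2.45 percentage points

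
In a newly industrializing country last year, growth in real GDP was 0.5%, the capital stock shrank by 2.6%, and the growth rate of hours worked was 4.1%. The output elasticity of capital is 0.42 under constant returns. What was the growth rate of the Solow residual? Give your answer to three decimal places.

-0.786%

Labor's share = 1 − 0.42 = 0.58.
The capital stock: 0.42 × (-2.6) = -1.092 pp.
Hours worked: 0.58 × 4.1 = 2.378 pp.
TFP growth = 0.5 − 1.286 = -0.786%.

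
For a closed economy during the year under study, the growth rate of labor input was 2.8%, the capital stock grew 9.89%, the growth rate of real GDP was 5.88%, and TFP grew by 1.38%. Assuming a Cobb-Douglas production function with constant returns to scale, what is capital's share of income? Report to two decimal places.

0.24

gY = gA + α·gK + (1−α)·gL, so gY − gA − gL = α(gK − gL).
5.88 − 1.38 − 2.8 = α × (9.89 − 2.8).
1.7 = 7.09 α, so α = 0.2398.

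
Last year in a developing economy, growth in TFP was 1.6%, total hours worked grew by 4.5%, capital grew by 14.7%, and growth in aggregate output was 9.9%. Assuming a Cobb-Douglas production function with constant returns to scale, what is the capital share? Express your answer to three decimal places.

The capital share is 0.373.

gY = gA + α·gK + (1−α)·gL, so gY − gA − gL = α(gK − gL).
9.9 − 1.6 − 4.5 = α × (14.7 − 4.5).
3.8 = 10.2 α, so α = 0.37255.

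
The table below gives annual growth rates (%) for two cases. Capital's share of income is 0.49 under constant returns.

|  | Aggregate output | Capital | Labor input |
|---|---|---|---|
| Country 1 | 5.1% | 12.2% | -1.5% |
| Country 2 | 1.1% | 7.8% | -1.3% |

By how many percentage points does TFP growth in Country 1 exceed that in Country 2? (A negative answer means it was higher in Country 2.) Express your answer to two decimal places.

Labor's share = 1 − 0.49 = 0.51.
Country 1: TFP = 5.1 − 5.978 + 0.765 = -0.113%.
Country 2: TFP = 1.1 − 3.822 + 0.663 = -2.059%.
Difference = -0.113 − (-2.059) = 1.946 pp.

1.95 percentage points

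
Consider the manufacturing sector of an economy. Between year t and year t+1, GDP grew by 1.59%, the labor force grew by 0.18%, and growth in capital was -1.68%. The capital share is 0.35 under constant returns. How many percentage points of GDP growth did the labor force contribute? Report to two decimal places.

Labor's share = 1 − 0.35 = 0.65.
Contribution = share × growth = 0.65 × 0.18 = 0.117 pp.

0.12 pp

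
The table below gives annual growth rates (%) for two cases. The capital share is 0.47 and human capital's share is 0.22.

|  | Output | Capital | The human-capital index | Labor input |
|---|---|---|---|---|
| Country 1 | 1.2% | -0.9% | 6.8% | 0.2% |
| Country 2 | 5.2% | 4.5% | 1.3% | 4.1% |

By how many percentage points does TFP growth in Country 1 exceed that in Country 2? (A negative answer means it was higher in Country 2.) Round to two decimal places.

-1.46 percentage points

Labor's share = 1 − 0.47 − 0.22 = 0.31.
Country 1: TFP = 1.2 + 0.423 − 1.496 − 0.062 = 0.065%.
Country 2: TFP = 5.2 − 2.115 − 0.286 − 1.271 = 1.528%.
Difference = 0.065 − (1.528) = -1.463 pp.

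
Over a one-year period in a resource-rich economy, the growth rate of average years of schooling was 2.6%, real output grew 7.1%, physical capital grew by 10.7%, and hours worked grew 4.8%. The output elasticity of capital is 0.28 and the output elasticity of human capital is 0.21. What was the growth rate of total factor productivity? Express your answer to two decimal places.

Labor's share = 1 − 0.28 − 0.21 = 0.51.
Physical capital: 0.28 × 10.7 = 2.996 pp.
Average years of schooling: 0.21 × 2.6 = 0.546 pp.
Hours worked: 0.51 × 4.8 = 2.448 pp.
TFP growth = 7.1 − 5.99 = 1.11%.

1.11%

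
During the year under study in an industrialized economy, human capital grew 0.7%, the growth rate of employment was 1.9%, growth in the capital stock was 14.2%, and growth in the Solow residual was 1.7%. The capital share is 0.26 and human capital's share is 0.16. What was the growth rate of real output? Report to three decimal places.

Labor's share = 1 − 0.26 − 0.16 = 0.58.
The capital stock: 0.26 × 14.2 = 3.692 pp.
Human capital: 0.16 × 0.7 = 0.112 pp.
Employment: 0.58 × 1.9 = 1.102 pp.
Output growth = 1.7 + 4.906 = 6.606%.

6.606%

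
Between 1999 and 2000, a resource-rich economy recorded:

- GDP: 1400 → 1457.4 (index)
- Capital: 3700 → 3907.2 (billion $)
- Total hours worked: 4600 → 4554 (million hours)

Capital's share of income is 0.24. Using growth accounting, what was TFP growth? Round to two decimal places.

3.52%

GDP growth = (1457.4 − 1400) / 1400 = 4.1%.
Capital growth = (3907.2 − 3700) / 3700 = 5.6%.
Total hours worked growth = (4554 − 4600) / 4600 = -1%.
Labor's share = 1 − 0.24 = 0.76.
Capital: 0.24 × 5.6 = 1.344 pp.
Total hours worked: 0.76 × (-1) = -0.76 pp.
TFP growth = 4.1 − 0.584 = 3.516%.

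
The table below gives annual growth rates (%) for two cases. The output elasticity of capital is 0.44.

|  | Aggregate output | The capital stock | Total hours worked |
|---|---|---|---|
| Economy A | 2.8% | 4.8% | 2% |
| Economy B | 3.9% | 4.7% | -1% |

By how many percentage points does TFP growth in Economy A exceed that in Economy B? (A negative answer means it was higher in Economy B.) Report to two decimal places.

Labor's share = 1 − 0.44 = 0.56.
Economy A: TFP = 2.8 − 2.112 − 1.12 = -0.432%.
Economy B: TFP = 3.9 − 2.068 + 0.56 = 2.392%.
Difference = -0.432 − (2.392) = -2.824 pp.

-2.82 percentage points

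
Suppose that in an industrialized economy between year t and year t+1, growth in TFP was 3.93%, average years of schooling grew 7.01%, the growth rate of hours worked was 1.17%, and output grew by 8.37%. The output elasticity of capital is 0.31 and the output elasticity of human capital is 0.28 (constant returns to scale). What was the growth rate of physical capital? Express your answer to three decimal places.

Labor's share = 1 − 0.31 − 0.28 = 0.41.
gY = gA + 0.28×7.01 + 0.41×1.17 + 0.31×g.
0.31×g = 8.37 − 3.93 − 2.4425 = 1.9975.
g = 1.9975 / 0.31 = 6.44355%.

6.444%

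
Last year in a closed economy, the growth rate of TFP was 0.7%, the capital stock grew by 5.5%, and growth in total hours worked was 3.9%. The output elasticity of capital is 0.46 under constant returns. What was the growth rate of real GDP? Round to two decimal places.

Real GDP growth was 5.34%.

Labor's share = 1 − 0.46 = 0.54.
The capital stock: 0.46 × 5.5 = 2.53 pp.
Total hours worked: 0.54 × 3.9 = 2.106 pp.
Output growth = 0.7 + 4.636 = 5.336%.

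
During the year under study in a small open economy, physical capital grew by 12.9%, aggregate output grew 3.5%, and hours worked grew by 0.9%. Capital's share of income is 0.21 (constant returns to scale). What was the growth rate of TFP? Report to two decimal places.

Labor's share = 1 − 0.21 = 0.79.
Physical capital: 0.21 × 12.9 = 2.709 pp.
Hours worked: 0.79 × 0.9 = 0.711 pp.
TFP growth = 3.5 − 3.42 = 0.08%.

0.08%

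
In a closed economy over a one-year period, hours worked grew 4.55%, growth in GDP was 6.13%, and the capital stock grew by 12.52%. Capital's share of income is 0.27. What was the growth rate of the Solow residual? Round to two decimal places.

-0.57%

Labor's share = 1 − 0.27 = 0.73.
The capital stock: 0.27 × 12.52 = 3.3804 pp.
Hours worked: 0.73 × 4.55 = 3.3215 pp.
TFP growth = 6.13 − 6.7019 = -0.5719%.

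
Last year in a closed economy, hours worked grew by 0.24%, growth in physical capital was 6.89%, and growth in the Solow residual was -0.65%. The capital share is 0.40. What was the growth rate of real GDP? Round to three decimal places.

Labor's share = 1 − 0.4 = 0.6.
Physical capital: 0.4 × 6.89 = 2.756 pp.
Hours worked: 0.6 × 0.24 = 0.144 pp.
Output growth = -0.65 + 2.9 = 2.25%.

2.250%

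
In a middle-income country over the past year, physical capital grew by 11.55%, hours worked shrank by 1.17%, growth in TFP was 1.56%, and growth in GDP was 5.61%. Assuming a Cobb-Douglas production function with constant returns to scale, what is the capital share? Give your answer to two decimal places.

0.41

gY = gA + α·gK + (1−α)·gL, so gY − gA − gL = α(gK − gL).
5.61 − 1.56 + 1.17 = α × (11.55 − (-1.17)).
5.22 = 12.72 α, so α = 0.4104.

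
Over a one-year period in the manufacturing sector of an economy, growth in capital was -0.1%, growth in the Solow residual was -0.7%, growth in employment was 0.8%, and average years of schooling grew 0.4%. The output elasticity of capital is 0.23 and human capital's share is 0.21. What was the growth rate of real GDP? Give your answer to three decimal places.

-0.191%

Labor's share = 1 − 0.23 − 0.21 = 0.56.
Capital: 0.23 × (-0.1) = -0.023 pp.
Average years of schooling: 0.21 × 0.4 = 0.084 pp.
Employment: 0.56 × 0.8 = 0.448 pp.
Output growth = -0.7 + 0.509 = -0.191%.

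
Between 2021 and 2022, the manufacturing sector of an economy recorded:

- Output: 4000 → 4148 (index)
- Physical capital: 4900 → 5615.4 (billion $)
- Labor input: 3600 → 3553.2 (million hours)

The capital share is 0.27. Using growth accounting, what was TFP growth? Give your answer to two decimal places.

Output growth = (4148 − 4000) / 4000 = 3.7%.
Physical capital growth = (5615.4 − 4900) / 4900 = 14.6%.
Labor input growth = (3553.2 − 3600) / 3600 = -1.3%.
Labor's share = 1 − 0.27 = 0.73.
Physical capital: 0.27 × 14.6 = 3.942 pp.
Labor input: 0.73 × (-1.3) = -0.949 pp.
TFP growth = 3.7 − 2.993 = 0.707%.

0.71%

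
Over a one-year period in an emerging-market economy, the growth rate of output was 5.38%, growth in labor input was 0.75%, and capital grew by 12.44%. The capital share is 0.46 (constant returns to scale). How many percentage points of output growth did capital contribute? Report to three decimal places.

5.722 percentage points

Contribution = share × growth = 0.46 × 12.44 = 5.7224 pp.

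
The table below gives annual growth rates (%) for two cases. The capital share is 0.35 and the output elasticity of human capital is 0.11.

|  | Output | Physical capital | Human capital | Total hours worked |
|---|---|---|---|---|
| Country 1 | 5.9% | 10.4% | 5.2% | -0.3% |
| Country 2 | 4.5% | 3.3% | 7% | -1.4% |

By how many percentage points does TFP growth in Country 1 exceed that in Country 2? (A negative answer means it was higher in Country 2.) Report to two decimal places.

-1.48 percentage points

Labor's share = 1 − 0.35 − 0.11 = 0.54.
Country 1: TFP = 5.9 − 3.64 − 0.572 + 0.162 = 1.85%.
Country 2: TFP = 4.5 − 1.155 − 0.77 + 0.756 = 3.331%.
Difference = 1.85 − (3.331) = -1.481 pp.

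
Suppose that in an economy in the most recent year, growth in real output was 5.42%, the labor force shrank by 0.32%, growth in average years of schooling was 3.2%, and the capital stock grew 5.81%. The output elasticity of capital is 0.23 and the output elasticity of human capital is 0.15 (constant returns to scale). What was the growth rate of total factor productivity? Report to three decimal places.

3.802%

Labor's share = 1 − 0.23 − 0.15 = 0.62.
The capital stock: 0.23 × 5.81 = 1.3363 pp.
Average years of schooling: 0.15 × 3.2 = 0.48 pp.
The labor force: 0.62 × (-0.32) = -0.1984 pp.
TFP growth = 5.42 − 1.6179 = 3.8021%.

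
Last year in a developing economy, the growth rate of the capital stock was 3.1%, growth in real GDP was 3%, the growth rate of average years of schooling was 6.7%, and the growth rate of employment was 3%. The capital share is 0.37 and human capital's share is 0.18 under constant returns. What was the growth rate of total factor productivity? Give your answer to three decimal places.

-0.703%

Labor's share = 1 − 0.37 − 0.18 = 0.45.
The capital stock: 0.37 × 3.1 = 1.147 pp.
Average years of schooling: 0.18 × 6.7 = 1.206 pp.
Employment: 0.45 × 3 = 1.35 pp.
TFP growth = 3 − 3.703 = -0.703%.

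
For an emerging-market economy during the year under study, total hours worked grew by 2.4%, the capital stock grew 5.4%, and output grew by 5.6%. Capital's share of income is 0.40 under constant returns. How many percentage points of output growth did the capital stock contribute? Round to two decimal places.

Contribution = share × growth = 0.4 × 5.4 = 2.16 pp.

2.16 percentage points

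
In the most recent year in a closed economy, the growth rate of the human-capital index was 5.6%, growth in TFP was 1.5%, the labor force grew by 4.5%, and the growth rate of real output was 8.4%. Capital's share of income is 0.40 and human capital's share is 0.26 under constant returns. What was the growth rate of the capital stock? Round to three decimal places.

The capital stock growth was 9.785%.

Labor's share = 1 − 0.4 − 0.26 = 0.34.
gY = gA + 0.26×5.6 + 0.34×4.5 + 0.4×g.
0.4×g = 8.4 − 1.5 − 2.986 = 3.914.
g = 3.914 / 0.4 = 9.785%.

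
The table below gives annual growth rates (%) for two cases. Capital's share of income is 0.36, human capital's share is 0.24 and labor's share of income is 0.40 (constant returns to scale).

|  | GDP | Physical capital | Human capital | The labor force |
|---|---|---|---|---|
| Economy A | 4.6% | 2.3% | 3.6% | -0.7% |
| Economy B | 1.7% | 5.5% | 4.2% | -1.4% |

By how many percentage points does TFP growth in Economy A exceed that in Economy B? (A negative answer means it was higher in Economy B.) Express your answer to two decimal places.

Labor's share = 1 − 0.36 − 0.24 = 0.4.
Economy A: TFP = 4.6 − 0.828 − 0.864 + 0.28 = 3.188%.
Economy B: TFP = 1.7 − 1.98 − 1.008 + 0.56 = -0.728%.
Difference = 3.188 − (-0.728) = 3.916 pp.

3.92 percentage points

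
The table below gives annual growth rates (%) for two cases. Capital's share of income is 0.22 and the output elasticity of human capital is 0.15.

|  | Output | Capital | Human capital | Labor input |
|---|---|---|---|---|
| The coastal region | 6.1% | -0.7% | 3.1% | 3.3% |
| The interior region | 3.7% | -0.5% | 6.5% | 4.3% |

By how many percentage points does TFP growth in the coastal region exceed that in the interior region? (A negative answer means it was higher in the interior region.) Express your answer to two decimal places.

3.58 percentage points

Labor's share = 1 − 0.22 − 0.15 = 0.63.
The coastal region: TFP = 6.1 + 0.154 − 0.465 − 2.079 = 3.71%.
The interior region: TFP = 3.7 + 0.11 − 0.975 − 2.709 = 0.126%.
Difference = 3.71 − (0.126) = 3.584 pp.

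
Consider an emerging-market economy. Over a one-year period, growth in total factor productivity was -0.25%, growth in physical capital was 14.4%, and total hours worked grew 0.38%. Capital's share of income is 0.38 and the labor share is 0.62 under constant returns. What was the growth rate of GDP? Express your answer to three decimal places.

Labor's share = 1 − 0.38 = 0.62.
Physical capital: 0.38 × 14.4 = 5.472 pp.
Total hours worked: 0.62 × 0.38 = 0.2356 pp.
Output growth = -0.25 + 5.7076 = 5.4576%.

5.458%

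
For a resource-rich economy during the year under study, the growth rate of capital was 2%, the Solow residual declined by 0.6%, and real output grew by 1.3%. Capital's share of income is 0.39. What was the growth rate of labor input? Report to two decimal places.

1.84%

Labor's share = 1 − 0.39 = 0.61.
gY = gA + 0.39×2 + 0.61×g.
0.61×g = 1.3 + 0.6 − 0.78 = 1.12.
g = 1.12 / 0.61 = 1.8361%.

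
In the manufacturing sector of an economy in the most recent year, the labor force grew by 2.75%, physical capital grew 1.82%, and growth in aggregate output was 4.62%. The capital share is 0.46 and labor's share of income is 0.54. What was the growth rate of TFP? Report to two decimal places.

Labor's share = 1 − 0.46 = 0.54.
Physical capital: 0.46 × 1.82 = 0.8372 pp.
The labor force: 0.54 × 2.75 = 1.485 pp.
TFP growth = 4.62 − 2.3222 = 2.2978%.

TFP grew 2.30%.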